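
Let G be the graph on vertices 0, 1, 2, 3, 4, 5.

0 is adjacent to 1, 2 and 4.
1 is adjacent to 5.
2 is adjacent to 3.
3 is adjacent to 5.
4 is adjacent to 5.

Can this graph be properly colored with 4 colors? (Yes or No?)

Yes

The chromatic number is 3. The cycle 3-5-1-0-2-3 has odd length 5, so it cannot be 2-colored; at least 3 colors are needed.
One proper 3-coloring: 0=a, 1=b, 2=c, 3=b, 4=b, 5=a.
Since 4 ≥ 3, a proper 4-coloring certainly exists.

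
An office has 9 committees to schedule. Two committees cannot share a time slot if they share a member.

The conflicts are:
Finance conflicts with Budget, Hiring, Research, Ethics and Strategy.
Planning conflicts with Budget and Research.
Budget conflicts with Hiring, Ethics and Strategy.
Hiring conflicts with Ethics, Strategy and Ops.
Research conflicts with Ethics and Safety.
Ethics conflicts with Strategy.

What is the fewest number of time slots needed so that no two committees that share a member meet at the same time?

5

Finance, Budget, Hiring, Ethics, Strategy pairwise conflict, so at least 5 time slots are needed.
5 time slots suffice: Finance=2, Planning=1, Budget=4, Hiring=3, Research=3, Ethics=1, Safety=1, Strategy=5, Ops=1. Each listed conflict is separated.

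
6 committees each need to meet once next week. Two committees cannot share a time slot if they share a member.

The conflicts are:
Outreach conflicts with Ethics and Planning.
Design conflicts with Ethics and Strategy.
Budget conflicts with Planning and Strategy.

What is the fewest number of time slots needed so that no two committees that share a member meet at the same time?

2

Outreach and Planning conflict, so at least 2 time slots are needed.
2 time slots suffice: time slot 1 → {Outreach, Design, Budget}; time slot 2 → {Ethics, Planning, Strategy}. Every pair that conflicts lands in different time slots.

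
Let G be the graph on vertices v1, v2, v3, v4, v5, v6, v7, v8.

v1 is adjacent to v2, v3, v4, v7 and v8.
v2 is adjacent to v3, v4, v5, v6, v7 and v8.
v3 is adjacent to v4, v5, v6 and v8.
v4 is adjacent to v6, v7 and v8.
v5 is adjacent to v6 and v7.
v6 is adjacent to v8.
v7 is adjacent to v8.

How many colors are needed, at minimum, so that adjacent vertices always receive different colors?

5

v1, v2, v4, v7, v8 form a clique, so at least 5 colors are needed.
5 colors suffice: color 1 → {v2}; color 2 → {v4, v5}; color 3 → {v3, v7}; color 4 → {v8}; color 5 → {v1, v6}. Each edge has distinct colors on its endpoints.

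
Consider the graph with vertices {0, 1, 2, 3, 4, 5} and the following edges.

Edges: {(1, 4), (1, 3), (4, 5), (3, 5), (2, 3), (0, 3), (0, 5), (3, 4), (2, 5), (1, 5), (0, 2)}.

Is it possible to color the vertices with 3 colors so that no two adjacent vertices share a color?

No

0, 2, 3, 5 are mutually adjacent (a clique of size 4), so at least 4 colors are needed.
So 3 colors are not enough.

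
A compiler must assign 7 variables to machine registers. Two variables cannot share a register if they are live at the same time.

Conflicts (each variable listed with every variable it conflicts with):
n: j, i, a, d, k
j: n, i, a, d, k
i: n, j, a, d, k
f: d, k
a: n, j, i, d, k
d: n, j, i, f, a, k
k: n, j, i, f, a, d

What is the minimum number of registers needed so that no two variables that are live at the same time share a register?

6

n, j, i, a, d, k are mutually in conflict, so at least 6 registers are needed.
6 registers suffice: register 1 → {k}; register 2 → {d}; register 3 → {n, f}; register 4 → {a}; register 5 → {j}; register 6 → {i}. Each listed conflict is separated.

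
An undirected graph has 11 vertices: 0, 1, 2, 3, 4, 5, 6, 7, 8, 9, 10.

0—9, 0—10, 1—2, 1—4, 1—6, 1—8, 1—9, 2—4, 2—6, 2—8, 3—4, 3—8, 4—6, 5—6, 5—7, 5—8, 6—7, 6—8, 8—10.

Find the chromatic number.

1, 2, 6, 8 are pairwise adjacent (a clique of size 4), so at least 4 colors are needed.
4 colors suffice: color a → {4, 7, 8, 9}; color b → {3, 6, 10}; color c → {0, 1, 5}; color d → {2}. Every edge joins two different colors.

4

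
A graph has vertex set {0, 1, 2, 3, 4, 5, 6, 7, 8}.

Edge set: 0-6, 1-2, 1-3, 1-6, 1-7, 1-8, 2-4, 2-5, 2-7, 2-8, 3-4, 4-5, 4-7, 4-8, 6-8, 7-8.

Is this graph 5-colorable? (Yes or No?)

Yes

The chromatic number is 4. 1, 2, 7, 8 are pairwise adjacent (a clique of size 4), so at least 4 colors are needed.
4 colors suffice: 0=red, 1=red, 2=green, 3=blue, 4=red, 5=blue, 6=green, 7=yellow, 8=blue.
Since 5 ≥ 4, a proper 5-coloring certainly exists.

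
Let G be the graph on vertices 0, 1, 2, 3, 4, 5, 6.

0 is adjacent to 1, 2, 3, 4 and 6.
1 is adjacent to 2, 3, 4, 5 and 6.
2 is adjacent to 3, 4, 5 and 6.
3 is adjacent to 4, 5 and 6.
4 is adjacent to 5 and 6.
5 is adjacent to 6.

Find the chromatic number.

1, 2, 3, 4, 5, 6 form a clique, so at least 6 colors are needed.
One proper 6-coloring: 0=f, 1=d, 2=c, 3=a, 4=e, 5=f, 6=b. No two adjacent vertices share a color.

6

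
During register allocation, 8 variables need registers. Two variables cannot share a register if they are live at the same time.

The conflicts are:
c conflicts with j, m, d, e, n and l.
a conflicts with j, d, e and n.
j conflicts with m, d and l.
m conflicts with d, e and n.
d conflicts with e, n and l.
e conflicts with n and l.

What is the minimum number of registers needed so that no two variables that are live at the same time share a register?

5

c, m, d, e, n pairwise conflict, so at least 5 registers are needed.
5 registers suffice: c=2, a=2, j=3, m=4, d=1, e=3, n=5, l=4. Every pair that conflicts lands in different registers.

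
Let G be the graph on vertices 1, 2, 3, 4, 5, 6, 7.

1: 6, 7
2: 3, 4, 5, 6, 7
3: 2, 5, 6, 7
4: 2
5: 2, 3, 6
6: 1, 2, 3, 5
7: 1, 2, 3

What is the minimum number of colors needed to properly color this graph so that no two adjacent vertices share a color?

4

2, 3, 5, 6 form a clique, so at least 4 colors are needed.
4 colors suffice: 1=a, 2=a, 3=c, 4=b, 5=d, 6=b, 7=b. Each edge has distinct colors on its endpoints.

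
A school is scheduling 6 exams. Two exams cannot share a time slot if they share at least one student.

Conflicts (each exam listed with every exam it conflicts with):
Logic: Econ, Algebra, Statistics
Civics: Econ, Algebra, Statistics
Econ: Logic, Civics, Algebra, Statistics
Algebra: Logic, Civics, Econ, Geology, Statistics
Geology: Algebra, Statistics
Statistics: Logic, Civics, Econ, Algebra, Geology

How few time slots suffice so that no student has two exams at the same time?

Logic, Econ, Algebra, Statistics pairwise conflict, so at least 4 time slots are needed.
4 time slots suffice: time slot 1 → {Algebra}; time slot 2 → {Statistics}; time slot 3 → {Econ, Geology}; time slot 4 → {Logic, Civics}. No two conflicting exams share a time slot.

4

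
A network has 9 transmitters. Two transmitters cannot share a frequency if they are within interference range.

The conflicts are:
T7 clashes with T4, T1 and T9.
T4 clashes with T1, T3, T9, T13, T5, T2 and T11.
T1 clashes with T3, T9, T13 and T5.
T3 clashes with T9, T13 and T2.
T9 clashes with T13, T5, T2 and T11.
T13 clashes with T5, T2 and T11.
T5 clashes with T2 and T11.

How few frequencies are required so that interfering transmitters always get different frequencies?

T4, T9, T13, T5, T2 all conflict with each other, so at least 5 frequencies are needed.
5 frequencies suffice: T7=3, T4=2, T1=5, T3=4, T9=1, T13=3, T5=4, T2=5, T11=5. Every pair that conflicts lands in different frequencies.

5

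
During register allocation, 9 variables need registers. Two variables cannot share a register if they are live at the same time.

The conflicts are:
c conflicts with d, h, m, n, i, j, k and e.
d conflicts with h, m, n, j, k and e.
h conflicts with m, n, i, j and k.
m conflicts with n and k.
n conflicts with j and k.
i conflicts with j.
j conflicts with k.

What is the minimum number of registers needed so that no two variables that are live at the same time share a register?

6

c, d, h, n, j, k are mutually in conflict, so at least 6 registers are needed.
6 registers suffice: register 1 → {c}; register 2 → {d, i}; register 3 → {h, e}; register 4 → {m, j}; register 5 → {n}; register 6 → {k}. Each listed conflict is separated.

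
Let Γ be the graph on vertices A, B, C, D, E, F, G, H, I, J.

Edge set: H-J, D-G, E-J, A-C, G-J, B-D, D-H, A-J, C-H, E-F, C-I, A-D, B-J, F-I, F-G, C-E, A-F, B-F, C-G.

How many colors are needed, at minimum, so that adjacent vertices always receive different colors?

B and D are adjacent, so at least 2 colors are needed.
2 colors suffice: A=2, B=2, C=1, D=1, E=2, F=1, G=2, H=2, I=2, J=1. Every edge joins two different colors.

2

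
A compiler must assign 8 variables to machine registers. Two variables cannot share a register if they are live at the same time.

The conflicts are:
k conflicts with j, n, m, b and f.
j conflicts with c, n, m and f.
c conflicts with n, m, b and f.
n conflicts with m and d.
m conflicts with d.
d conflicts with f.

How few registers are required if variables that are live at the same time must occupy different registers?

4

k, j, n, m all conflict with each other, so at least 4 registers are needed.
4 registers suffice: register 1 → {j, d, b}; register 2 → {k, c}; register 3 → {n, f}; register 4 → {m}. Each listed conflict is separated.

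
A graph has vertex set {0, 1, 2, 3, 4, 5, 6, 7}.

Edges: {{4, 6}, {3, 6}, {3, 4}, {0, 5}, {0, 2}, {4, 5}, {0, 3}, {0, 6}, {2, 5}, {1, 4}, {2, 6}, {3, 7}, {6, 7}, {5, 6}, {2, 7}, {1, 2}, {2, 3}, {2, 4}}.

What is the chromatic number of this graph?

2, 3, 4, 6 are mutually adjacent (a clique of size 4), so at least 4 colors are needed.
A valid assignment using 4 colors: 0=d, 1=b, 2=a, 3=c, 4=d, 5=c, 6=b, 7=d. Each edge has distinct colors on its endpoints.

4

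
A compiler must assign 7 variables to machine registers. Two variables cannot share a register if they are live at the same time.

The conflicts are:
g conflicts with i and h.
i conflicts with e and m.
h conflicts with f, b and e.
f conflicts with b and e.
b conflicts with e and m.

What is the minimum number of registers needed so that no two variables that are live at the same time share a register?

h, f, b, e all conflict with each other, so at least 4 registers are needed.
Using 4 registers: g=2, i=1, h=1, f=4, b=2, e=3, m=3. Each listed conflict is separated.

4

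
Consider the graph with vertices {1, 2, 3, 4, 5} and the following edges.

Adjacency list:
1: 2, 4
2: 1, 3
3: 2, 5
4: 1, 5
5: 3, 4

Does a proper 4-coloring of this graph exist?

The chromatic number is 3. The cycle 5-3-2-1-4-5 has odd length 5, so it cannot be 2-colored; at least 3 colors are needed.
3 colors suffice: 1=b, 2=a, 3=b, 4=a, 5=c.
Since 4 ≥ 3, a proper 4-coloring certainly exists.

Yes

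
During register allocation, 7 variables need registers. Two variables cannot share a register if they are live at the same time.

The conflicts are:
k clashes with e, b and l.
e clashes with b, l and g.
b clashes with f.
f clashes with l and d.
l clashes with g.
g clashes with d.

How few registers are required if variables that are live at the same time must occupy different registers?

3

k, e, l are mutually in conflict, so at least 3 registers are needed.
3 registers suffice: register 1 → {b, l, d}; register 2 → {e, f}; register 3 → {k, g}. Every pair that conflicts lands in different registers.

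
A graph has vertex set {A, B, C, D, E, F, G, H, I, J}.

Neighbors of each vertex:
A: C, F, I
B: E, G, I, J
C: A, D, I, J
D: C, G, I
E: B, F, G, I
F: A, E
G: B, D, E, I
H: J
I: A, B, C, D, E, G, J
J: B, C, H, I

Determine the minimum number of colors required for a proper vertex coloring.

4

B, E, G, I form a clique, so at least 4 colors are needed.
4 colors suffice: color red → {F, H, I}; color blue → {C, E}; color green → {A, G, J}; color yellow → {B, D}. Every edge joins two different colors.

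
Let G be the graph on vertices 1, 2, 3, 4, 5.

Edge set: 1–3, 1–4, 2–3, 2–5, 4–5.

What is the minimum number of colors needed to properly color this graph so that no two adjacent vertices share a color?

The cycle 1-4-5-2-3-1 has odd length 5, so it cannot be 2-colored; at least 3 colors are needed.
A valid assignment using 3 colors: 1=green, 2=blue, 3=red, 4=blue, 5=red. No two adjacent vertices share a color.

3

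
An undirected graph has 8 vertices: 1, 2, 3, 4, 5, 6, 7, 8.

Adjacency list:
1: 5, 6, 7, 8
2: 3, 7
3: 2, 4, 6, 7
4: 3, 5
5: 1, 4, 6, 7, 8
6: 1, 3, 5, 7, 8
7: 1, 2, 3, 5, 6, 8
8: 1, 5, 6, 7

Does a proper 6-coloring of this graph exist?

Yes

The chromatic number is 5. 1, 5, 6, 7, 8 are pairwise adjacent (a clique of size 5), so at least 5 colors are needed.
One proper 5-coloring: 1=yellow, 2=blue, 3=green, 4=red, 5=green, 6=blue, 7=red, 8=purple.
Since 6 ≥ 5, a proper 6-coloring certainly exists.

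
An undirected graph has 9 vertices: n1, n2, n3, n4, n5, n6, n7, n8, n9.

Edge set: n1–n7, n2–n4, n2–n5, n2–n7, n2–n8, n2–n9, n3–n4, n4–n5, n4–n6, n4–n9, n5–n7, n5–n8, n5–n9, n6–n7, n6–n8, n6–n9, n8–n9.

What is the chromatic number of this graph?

4

n2, n5, n8, n9 form a clique, so at least 4 colors are needed.
4 colors suffice: color R → {n3, n7, n9}; color B → {n1, n4, n8}; color G → {n2, n6}; color Y → {n5}. Each edge has distinct colors on its endpoints.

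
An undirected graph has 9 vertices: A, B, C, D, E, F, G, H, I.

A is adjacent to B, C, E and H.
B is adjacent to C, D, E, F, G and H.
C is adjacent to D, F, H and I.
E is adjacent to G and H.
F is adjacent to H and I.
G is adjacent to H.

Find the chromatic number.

4

A, B, E, H form a clique, so at least 4 colors are needed.
A valid assignment using 4 colors: A=4, B=1, C=3, D=2, E=3, F=4, G=4, H=2, I=1. Every edge joins two different colors.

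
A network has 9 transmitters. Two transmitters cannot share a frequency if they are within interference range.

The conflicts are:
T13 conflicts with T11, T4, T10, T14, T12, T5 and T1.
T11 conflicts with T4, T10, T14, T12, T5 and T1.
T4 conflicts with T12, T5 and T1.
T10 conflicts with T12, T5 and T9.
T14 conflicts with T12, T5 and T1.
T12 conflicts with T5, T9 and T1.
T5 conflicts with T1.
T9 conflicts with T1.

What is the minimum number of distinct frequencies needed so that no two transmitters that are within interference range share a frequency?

T13, T11, T4, T12, T5, T1 are mutually in conflict, so at least 6 frequencies are needed.
6 frequencies suffice: frequency 1 → {T12}; frequency 2 → {T10, T1}; frequency 3 → {T11, T9}; frequency 4 → {T13}; frequency 5 → {T5}; frequency 6 → {T4, T14}. Every pair that conflicts lands in different frequencies.

6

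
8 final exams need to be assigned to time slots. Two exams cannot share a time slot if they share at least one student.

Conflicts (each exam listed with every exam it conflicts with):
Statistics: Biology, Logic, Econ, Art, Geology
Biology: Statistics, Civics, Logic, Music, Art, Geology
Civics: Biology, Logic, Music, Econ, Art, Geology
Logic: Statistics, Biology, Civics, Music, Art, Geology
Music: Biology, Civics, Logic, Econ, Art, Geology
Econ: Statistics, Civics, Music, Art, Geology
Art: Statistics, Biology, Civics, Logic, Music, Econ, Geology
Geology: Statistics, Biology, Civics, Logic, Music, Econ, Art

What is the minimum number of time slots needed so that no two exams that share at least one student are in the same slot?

6

Biology, Civics, Logic, Music, Art, Geology pairwise conflict, so at least 6 time slots are needed.
6 time slots suffice: Statistics=4, Biology=3, Civics=6, Logic=5, Music=4, Econ=3, Art=1, Geology=2. No two conflicting exams share a time slot.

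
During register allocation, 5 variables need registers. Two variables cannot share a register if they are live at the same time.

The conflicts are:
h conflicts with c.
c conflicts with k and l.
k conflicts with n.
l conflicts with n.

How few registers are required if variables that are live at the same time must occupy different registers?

k and n conflict, so at least 2 registers are needed.
2 registers suffice: h=2, c=1, k=2, l=2, n=1. No two conflicting variables share a register.

2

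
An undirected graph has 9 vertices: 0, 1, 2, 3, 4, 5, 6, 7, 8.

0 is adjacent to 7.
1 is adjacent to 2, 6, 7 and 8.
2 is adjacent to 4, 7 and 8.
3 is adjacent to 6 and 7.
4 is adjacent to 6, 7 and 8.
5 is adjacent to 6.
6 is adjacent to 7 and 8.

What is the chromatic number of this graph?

3, 6, 7 are pairwise adjacent, so at least 3 colors are needed.
3 colors suffice: color a → {5, 7, 8}; color b → {0, 2, 6}; color c → {1, 3, 4}. Every edge joins two different colors.

3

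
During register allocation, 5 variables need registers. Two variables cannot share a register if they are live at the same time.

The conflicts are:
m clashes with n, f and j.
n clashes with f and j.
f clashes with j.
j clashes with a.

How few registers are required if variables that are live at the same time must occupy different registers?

4

m, n, f, j are mutually in conflict, so at least 4 registers are needed.
4 registers suffice: register 1 → {j}; register 2 → {n, a}; register 3 → {m}; register 4 → {f}. No two conflicting variables share a register.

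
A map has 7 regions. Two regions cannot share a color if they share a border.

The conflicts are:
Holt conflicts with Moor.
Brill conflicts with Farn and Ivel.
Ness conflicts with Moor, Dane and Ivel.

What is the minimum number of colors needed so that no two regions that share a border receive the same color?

Ness and Ivel conflict, so at least 2 colors are needed.
2 colors suffice: Holt=1, Brill=1, Ness=1, Moor=2, Dane=2, Farn=2, Ivel=2. Each listed conflict is separated.

2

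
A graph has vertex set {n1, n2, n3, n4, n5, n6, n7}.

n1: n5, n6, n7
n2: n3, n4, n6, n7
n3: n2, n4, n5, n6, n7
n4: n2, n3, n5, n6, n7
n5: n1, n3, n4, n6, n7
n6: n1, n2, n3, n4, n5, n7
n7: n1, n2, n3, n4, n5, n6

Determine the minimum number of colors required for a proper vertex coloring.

5

n3, n4, n5, n6, n7 are mutually adjacent (a clique of size 5), so at least 5 colors are needed.
5 colors suffice: n1=4, n2=3, n3=5, n4=4, n5=3, n6=2, n7=1. Each edge has distinct colors on its endpoints.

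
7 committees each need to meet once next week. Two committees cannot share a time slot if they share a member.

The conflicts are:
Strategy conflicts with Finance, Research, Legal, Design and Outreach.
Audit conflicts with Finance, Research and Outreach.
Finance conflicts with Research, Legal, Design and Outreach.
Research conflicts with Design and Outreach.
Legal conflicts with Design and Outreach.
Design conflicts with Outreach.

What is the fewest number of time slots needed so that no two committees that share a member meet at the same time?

Strategy, Finance, Research, Design, Outreach all conflict with each other, so at least 5 time slots are needed.
5 time slots suffice: time slot 1 → {Finance}; time slot 2 → {Outreach}; time slot 3 → {Strategy, Audit}; time slot 4 → {Design}; time slot 5 → {Research, Legal}. Each listed conflict is separated.

5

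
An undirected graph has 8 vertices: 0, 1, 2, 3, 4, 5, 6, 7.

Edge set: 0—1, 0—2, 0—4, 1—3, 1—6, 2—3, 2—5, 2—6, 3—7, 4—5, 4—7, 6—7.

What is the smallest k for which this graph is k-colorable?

The cycle 4-0-1-3-7-4 has odd length 5, so it cannot be 2-colored; at least 3 colors are needed.
3 colors suffice: color a → {1, 2, 4}; color b → {0, 3, 5, 6}; color c → {7}. No two adjacent vertices share a color.

3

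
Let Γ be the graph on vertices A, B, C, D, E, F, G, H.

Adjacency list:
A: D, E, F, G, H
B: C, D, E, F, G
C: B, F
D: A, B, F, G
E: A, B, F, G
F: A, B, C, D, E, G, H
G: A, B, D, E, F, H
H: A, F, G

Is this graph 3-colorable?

No

A, D, F, G form a clique, so at least 4 colors are needed.
So 3 colors are not enough.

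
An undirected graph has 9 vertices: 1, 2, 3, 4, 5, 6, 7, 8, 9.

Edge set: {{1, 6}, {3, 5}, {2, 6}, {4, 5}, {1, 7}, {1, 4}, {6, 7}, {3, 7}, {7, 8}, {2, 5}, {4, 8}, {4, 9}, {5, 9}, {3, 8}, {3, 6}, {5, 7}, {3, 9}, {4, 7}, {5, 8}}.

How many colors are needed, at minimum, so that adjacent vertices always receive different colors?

4, 5, 7, 8 are mutually adjacent (a clique of size 4), so at least 4 colors are needed.
4 colors suffice: color red → {2, 7, 9}; color blue → {5, 6}; color green → {3, 4}; color yellow → {1, 8}. No two adjacent vertices share a color.

4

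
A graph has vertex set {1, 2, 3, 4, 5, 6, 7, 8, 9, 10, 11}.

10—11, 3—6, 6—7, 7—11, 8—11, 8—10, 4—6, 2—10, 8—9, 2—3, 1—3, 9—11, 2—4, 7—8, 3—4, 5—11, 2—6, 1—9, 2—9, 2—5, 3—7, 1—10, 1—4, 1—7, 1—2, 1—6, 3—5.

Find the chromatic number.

5

1, 2, 3, 4, 6 form a clique, so at least 5 colors are needed.
One proper 5-coloring: 1=a, 2=b, 3=c, 4=e, 5=d, 6=d, 7=b, 8=c, 9=d, 10=d, 11=a. No two adjacent vertices share a color.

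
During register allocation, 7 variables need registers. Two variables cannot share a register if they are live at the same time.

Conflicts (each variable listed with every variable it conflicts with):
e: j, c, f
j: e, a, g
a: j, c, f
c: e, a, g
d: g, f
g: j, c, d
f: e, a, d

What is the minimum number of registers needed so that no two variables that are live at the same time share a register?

3

The cycle f-d-g-j-a-f has odd length 5, so it cannot be 2-colored; at least 3 registers are needed.
3 registers suffice: register 1 → {e, a, g}; register 2 → {j, c, f}; register 3 → {d}. No two conflicting variables share a register.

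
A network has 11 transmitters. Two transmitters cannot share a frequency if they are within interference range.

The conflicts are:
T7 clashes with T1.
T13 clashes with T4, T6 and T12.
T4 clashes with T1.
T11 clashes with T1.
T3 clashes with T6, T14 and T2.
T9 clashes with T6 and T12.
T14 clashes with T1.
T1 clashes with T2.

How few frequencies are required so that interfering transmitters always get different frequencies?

2

T4 and T1 conflict, so at least 2 frequencies are needed.
2 frequencies suffice: frequency 1 → {T13, T3, T9, T1}; frequency 2 → {T7, T4, T11, T6, T14, T12, T2}. Each listed conflict is separated.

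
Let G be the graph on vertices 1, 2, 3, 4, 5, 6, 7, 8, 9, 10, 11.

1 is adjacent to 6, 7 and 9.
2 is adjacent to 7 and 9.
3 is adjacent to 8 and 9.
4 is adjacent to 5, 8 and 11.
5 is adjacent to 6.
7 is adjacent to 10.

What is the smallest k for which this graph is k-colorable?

The cycle 4-5-6-1-9-3-8-4 has odd length 7, so it cannot be 2-colored; at least 3 colors are needed.
A valid assignment using 3 colors: 1=red, 2=red, 3=red, 4=red, 5=blue, 6=green, 7=blue, 8=blue, 9=blue, 10=red, 11=blue. Each edge has distinct colors on its endpoints.

3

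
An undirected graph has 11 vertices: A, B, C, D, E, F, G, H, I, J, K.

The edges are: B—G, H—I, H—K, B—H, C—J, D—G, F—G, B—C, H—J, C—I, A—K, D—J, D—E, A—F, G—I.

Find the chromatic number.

3

The cycle C-I-G-D-J-C has odd length 5, so it cannot be 2-colored; at least 3 colors are needed.
3 colors suffice: color red → {A, C, E, G, H}; color blue → {B, D, F, I, K}; color green → {J}. No two adjacent vertices share a color.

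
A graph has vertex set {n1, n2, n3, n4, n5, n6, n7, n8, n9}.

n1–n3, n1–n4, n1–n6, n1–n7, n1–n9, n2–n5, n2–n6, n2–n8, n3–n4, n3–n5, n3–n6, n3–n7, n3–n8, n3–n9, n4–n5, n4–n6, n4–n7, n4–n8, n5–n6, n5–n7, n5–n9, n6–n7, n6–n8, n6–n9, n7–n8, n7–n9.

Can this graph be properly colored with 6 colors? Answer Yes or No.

Yes

The chromatic number is 5. n1, n3, n4, n6, n7 are pairwise adjacent (a clique of size 5), so at least 5 colors are needed.
5 colors suffice: color R → {n6}; color B → {n2, n7}; color G → {n3}; color Y → {n4, n9}; color P → {n1, n5, n8}.
Since 6 ≥ 5, a proper 6-coloring certainly exists.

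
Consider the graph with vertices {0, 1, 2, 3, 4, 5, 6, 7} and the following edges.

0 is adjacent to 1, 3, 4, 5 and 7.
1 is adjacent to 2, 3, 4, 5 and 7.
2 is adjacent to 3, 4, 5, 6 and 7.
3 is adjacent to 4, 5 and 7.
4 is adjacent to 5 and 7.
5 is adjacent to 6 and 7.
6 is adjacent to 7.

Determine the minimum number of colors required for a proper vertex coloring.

6

0, 1, 3, 4, 5, 7 form a clique, so at least 6 colors are needed.
6 colors suffice: 0=green, 1=orange, 2=green, 3=yellow, 4=purple, 5=red, 6=yellow, 7=blue. Every edge joins two different colors.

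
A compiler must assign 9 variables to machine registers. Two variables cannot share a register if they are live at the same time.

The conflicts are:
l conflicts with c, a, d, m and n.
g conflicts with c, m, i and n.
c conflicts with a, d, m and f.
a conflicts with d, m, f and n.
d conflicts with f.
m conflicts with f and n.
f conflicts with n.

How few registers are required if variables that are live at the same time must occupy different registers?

4

l, c, a, m pairwise conflict, so at least 4 registers are needed.
Using 4 registers: l=4, g=2, c=1, a=2, d=3, m=3, f=4, i=1, n=1. Each listed conflict is separated.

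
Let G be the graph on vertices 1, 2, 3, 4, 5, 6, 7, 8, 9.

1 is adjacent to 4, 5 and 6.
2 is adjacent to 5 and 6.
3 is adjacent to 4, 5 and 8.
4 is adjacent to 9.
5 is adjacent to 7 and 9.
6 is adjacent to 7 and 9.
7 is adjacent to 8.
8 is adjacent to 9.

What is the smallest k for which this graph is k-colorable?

2

3 and 5 are adjacent, so at least 2 colors are needed.
A valid assignment using 2 colors: 1=b, 2=b, 3=b, 4=a, 5=a, 6=a, 7=b, 8=a, 9=b. Every edge joins two different colors.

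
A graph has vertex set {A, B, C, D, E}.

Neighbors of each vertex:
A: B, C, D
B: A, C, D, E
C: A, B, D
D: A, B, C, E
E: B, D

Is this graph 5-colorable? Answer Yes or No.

Yes

The chromatic number is 4. A, B, C, D are mutually adjacent (a clique of size 4), so at least 4 colors are needed.
4 colors suffice: color 1 → {B}; color 2 → {D}; color 3 → {C, E}; color 4 → {A}.
Since 5 ≥ 4, a proper 5-coloring certainly exists.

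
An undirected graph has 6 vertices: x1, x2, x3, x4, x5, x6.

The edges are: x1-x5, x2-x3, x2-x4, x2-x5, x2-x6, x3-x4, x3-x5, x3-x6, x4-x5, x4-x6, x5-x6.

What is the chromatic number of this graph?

x2, x3, x4, x5, x6 are mutually adjacent (a clique of size 5), so at least 5 colors are needed.
One proper 5-coloring: x1=2, x2=5, x3=2, x4=4, x5=1, x6=3. No two adjacent vertices share a color.

5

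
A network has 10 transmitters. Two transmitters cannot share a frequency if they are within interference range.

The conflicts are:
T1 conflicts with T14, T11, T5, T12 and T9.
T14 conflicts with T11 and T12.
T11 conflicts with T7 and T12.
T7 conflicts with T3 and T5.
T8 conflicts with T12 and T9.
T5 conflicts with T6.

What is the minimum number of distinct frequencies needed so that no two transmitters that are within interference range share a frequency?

4

T1, T14, T11, T12 are mutually in conflict, so at least 4 frequencies are needed.
4 frequencies suffice: T1=1, T14=4, T11=3, T7=1, T3=2, T8=1, T5=2, T12=2, T6=1, T9=2. Each listed conflict is separated.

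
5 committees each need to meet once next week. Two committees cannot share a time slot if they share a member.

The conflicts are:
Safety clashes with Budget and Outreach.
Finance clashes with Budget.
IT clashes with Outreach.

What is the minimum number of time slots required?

2

Finance and Budget conflict, so at least 2 time slots are needed.
A valid assignment using 2 time slots: Safety=1, Finance=1, IT=1, Budget=2, Outreach=2. No two conflicting committees share a time slot.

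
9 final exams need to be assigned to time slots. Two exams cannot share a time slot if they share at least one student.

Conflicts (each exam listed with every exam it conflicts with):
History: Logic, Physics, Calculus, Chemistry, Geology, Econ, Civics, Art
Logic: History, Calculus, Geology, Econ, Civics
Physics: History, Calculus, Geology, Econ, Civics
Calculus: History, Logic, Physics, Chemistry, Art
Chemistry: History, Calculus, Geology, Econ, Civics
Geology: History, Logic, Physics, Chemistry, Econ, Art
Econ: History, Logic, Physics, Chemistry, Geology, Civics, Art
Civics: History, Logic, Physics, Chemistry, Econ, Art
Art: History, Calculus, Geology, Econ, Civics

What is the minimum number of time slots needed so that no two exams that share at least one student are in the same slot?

History, Geology, Econ, Art all conflict with each other, so at least 4 time slots are needed.
4 time slots suffice: time slot 1 → {History}; time slot 2 → {Calculus, Econ}; time slot 3 → {Geology, Civics}; time slot 4 → {Logic, Physics, Chemistry, Art}. No two conflicting exams share a time slot.

4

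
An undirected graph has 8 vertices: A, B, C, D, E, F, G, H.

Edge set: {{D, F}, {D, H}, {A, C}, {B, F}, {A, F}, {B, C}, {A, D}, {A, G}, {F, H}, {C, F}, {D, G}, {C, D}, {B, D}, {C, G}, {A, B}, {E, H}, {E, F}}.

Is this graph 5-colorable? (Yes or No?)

Yes

The chromatic number is 5. A, B, C, D, F are pairwise adjacent (a clique of size 5), so at least 5 colors are needed.
5 colors suffice: A=3, B=5, C=4, D=1, E=1, F=2, G=2, H=3.
That is already a proper 5-coloring.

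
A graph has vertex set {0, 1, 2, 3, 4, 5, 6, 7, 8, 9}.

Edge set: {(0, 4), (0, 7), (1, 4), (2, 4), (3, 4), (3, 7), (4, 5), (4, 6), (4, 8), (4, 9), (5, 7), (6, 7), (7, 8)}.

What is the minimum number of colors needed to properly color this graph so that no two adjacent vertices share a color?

2

5 and 7 are adjacent, so at least 2 colors are needed.
One proper 2-coloring: 0=b, 1=b, 2=b, 3=b, 4=a, 5=b, 6=b, 7=a, 8=b, 9=b. Each edge has distinct colors on its endpoints.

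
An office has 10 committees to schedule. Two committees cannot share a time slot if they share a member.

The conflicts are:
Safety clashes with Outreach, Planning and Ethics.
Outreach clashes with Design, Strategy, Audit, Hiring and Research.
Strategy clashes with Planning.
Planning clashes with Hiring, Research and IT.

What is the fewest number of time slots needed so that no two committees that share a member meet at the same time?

2

Safety and Planning conflict, so at least 2 time slots are needed.
A valid assignment using 2 time slots: Safety=2, Outreach=1, Design=2, Strategy=2, Planning=1, Audit=2, Hiring=2, Ethics=1, Research=2, IT=2. No two conflicting committees share a time slot.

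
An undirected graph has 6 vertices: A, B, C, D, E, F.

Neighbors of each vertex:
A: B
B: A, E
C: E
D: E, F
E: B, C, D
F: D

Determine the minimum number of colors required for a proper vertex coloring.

D and F are adjacent, so at least 2 colors are needed.
2 colors suffice: color red → {A, E, F}; color blue → {B, C, D}. Every edge joins two different colors.

2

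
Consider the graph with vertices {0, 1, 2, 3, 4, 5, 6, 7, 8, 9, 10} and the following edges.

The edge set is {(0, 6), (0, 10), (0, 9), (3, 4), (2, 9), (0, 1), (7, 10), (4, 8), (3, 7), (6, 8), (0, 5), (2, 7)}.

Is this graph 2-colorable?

The cycle 2-9-0-10-7-2 has odd length 5, so it cannot be 2-colored; at least 3 colors are needed.
So 2 colors are not enough.

No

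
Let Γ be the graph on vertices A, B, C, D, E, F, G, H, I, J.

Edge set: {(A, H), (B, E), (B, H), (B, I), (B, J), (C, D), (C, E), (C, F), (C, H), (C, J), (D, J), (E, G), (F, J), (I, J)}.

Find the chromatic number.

C, F, J are mutually adjacent, so at least 3 colors are needed.
One proper 3-coloring: A=1, B=1, C=1, D=3, E=2, F=3, G=1, H=2, I=3, J=2. No two adjacent vertices share a color.

3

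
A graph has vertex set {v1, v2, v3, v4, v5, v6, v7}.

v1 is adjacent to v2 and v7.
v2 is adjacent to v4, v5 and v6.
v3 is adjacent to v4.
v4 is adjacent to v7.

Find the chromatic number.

v2 and v5 are adjacent, so at least 2 colors are needed.
2 colors suffice: color R → {v2, v3, v7}; color B → {v1, v4, v5, v6}. No two adjacent vertices share a color.

2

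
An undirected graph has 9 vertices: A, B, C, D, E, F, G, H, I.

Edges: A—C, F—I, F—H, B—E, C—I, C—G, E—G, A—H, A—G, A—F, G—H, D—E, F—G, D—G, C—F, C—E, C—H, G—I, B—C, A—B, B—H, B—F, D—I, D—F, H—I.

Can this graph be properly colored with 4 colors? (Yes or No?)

C, F, G, H, I are pairwise adjacent (a clique of size 5), so at least 5 colors are needed.
So 4 colors are not enough.

No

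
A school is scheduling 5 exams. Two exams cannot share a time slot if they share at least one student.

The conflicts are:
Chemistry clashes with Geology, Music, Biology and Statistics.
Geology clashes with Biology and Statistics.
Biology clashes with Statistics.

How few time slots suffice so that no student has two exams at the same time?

Chemistry, Geology, Biology, Statistics are mutually in conflict, so at least 4 time slots are needed.
4 time slots suffice: time slot 1 → {Chemistry}; time slot 2 → {Music, Statistics}; time slot 3 → {Biology}; time slot 4 → {Geology}. Every pair that conflicts lands in different time slots.

4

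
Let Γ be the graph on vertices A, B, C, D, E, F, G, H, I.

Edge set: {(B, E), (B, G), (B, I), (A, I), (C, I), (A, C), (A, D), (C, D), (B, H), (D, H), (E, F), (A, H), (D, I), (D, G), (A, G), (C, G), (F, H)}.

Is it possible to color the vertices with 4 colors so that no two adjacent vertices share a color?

The chromatic number is 4. A, C, D, G form a clique, so at least 4 colors are needed.
4 colors suffice: color red → {A, B, F}; color blue → {D, E}; color green → {C, H}; color yellow → {G, I}.
That is already a proper 4-coloring.

Yes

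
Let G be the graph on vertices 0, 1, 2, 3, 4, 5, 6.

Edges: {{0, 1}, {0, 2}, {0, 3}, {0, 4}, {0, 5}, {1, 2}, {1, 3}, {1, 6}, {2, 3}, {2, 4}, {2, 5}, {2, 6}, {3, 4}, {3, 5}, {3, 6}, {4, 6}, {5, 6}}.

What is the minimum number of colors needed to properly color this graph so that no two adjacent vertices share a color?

0, 2, 3, 5 are pairwise adjacent (a clique of size 4), so at least 4 colors are needed.
4 colors suffice: 0=c, 1=d, 2=b, 3=a, 4=d, 5=d, 6=c. Every edge joins two different colors.

4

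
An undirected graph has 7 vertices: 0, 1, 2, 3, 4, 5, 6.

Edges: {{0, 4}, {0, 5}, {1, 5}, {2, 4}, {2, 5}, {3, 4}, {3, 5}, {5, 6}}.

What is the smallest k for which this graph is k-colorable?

5 and 6 are adjacent, so at least 2 colors are needed.
One proper 2-coloring: 0=blue, 1=blue, 2=blue, 3=blue, 4=red, 5=red, 6=blue. Every edge joins two different colors.

2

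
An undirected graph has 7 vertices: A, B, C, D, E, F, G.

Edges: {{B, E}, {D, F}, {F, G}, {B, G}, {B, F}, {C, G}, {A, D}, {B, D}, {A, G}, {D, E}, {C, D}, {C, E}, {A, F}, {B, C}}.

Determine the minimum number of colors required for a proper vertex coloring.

B, C, D, E are pairwise adjacent (a clique of size 4), so at least 4 colors are needed.
4 colors suffice: color 1 → {D, G}; color 2 → {A, B}; color 3 → {C, F}; color 4 → {E}. Each edge has distinct colors on its endpoints.

4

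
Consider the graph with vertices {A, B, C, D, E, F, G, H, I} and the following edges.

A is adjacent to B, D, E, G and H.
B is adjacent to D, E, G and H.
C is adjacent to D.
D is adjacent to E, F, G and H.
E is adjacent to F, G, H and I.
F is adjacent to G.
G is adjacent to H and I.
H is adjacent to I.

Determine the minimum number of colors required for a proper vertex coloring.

A, B, D, E, G, H form a clique, so at least 6 colors are needed.
6 colors suffice: color 1 → {C, E}; color 2 → {G}; color 3 → {D, I}; color 4 → {F, H}; color 5 → {B}; color 6 → {A}. Every edge joins two different colors.

6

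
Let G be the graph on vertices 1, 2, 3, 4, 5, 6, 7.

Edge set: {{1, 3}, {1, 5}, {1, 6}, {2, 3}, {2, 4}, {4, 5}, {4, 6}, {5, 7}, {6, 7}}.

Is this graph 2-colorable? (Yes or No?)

No

The cycle 4-2-3-1-6-4 has odd length 5, so it cannot be 2-colored; at least 3 colors are needed.
So 2 colors are not enough.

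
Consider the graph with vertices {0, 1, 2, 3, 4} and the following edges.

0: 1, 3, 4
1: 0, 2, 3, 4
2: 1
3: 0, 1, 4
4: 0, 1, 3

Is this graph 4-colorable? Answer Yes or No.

The chromatic number is 4. 0, 1, 3, 4 are pairwise adjacent (a clique of size 4), so at least 4 colors are needed.
A valid assignment using 4 colors: 0=green, 1=red, 2=blue, 3=blue, 4=yellow.
That is already a proper 4-coloring.

Yes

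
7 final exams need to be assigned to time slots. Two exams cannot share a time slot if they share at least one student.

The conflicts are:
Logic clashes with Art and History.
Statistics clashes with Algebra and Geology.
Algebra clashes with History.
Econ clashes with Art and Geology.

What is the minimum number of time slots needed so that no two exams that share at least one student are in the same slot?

3

The cycle Geology-Econ-Art-Logic-History-Algebra-Statistics-Geology has odd length 7, so it cannot be 2-colored; at least 3 time slots are needed.
Using 3 time slots: Logic=1, Statistics=1, Algebra=3, Econ=1, Art=2, Geology=2, History=2. Each listed conflict is separated.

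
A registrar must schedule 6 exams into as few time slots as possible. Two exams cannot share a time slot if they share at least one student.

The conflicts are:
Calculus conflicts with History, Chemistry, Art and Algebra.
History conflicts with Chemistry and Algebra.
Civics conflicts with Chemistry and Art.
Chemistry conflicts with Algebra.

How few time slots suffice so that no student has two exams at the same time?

4

Calculus, History, Chemistry, Algebra are mutually in conflict, so at least 4 time slots are needed.
4 time slots suffice: time slot 1 → {Calculus, Civics}; time slot 2 → {Chemistry, Art}; time slot 3 → {Algebra}; time slot 4 → {History}. Each listed conflict is separated.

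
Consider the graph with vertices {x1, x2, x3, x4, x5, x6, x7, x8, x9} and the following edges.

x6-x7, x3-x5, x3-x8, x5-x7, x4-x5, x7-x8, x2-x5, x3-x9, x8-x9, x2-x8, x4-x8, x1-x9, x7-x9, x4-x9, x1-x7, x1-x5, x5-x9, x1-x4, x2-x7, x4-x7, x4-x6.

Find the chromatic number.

5

x1, x4, x5, x7, x9 are mutually adjacent (a clique of size 5), so at least 5 colors are needed.
A valid assignment using 5 colors: x1=5, x2=3, x3=1, x4=3, x5=2, x6=2, x7=1, x8=2, x9=4. Every edge joins two different colors.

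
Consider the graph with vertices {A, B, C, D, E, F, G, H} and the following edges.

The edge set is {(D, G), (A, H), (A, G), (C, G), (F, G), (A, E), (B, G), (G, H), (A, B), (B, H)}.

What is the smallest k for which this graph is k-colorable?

4

A, B, G, H are mutually adjacent (a clique of size 4), so at least 4 colors are needed.
4 colors suffice: color red → {E, G}; color blue → {A, C, D, F}; color green → {H}; color yellow → {B}. Every edge joins two different colors.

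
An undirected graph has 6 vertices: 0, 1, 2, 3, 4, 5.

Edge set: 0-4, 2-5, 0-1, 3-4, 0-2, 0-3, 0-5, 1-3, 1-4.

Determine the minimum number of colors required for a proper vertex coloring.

0, 1, 3, 4 are pairwise adjacent (a clique of size 4), so at least 4 colors are needed.
4 colors suffice: color a → {0}; color b → {4, 5}; color c → {2, 3}; color d → {1}. No two adjacent vertices share a color.

4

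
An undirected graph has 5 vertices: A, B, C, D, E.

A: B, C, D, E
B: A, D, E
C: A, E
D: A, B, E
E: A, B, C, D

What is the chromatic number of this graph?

4

A, B, D, E form a clique, so at least 4 colors are needed.
4 colors suffice: color 1 → {E}; color 2 → {A}; color 3 → {B, C}; color 4 → {D}. No two adjacent vertices share a color.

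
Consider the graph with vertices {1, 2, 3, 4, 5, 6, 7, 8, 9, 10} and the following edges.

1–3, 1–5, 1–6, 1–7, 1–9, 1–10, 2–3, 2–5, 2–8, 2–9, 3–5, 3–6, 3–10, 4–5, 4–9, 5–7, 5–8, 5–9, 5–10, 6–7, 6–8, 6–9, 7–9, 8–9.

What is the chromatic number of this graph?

2, 5, 8, 9 are mutually adjacent (a clique of size 4), so at least 4 colors are needed.
4 colors suffice: color a → {5, 6}; color b → {3, 9}; color c → {1, 4, 8}; color d → {2, 7, 10}. Every edge joins two different colors.

4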